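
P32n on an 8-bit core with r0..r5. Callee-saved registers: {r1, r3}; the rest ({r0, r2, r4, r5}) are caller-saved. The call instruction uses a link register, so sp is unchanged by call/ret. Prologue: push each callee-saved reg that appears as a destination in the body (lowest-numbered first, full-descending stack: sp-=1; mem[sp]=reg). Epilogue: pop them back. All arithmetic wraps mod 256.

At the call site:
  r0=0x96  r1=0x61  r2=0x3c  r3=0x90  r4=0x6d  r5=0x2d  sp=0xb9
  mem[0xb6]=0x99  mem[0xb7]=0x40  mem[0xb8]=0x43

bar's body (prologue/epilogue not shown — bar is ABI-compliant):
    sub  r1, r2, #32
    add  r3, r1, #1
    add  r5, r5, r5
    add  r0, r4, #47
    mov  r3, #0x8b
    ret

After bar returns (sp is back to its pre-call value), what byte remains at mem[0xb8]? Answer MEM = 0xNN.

MEM = 0x61

prologue: push r1 → mem[0xb8]=0x61, sp=0xb8
prologue: push r3 → mem[0xb7]=0x90, sp=0xb7
body[0] sub  r1, r2, #32 → r1=0x1c
body[1] add  r3, r1, #1 → r3=0x1d
body[2] add  r5, r5, r5 → r5=0x5a
body[3] add  r0, r4, #47 → r0=0x9c
body[4] mov  r3, #0x8b → r3=0x8b
epilogue: pop r3=0x90, sp=0xb8
epilogue: pop r1=0x61, sp=0xb9
prologue pushed ['r1', 'r3'] at ['0xb8', '0xb7']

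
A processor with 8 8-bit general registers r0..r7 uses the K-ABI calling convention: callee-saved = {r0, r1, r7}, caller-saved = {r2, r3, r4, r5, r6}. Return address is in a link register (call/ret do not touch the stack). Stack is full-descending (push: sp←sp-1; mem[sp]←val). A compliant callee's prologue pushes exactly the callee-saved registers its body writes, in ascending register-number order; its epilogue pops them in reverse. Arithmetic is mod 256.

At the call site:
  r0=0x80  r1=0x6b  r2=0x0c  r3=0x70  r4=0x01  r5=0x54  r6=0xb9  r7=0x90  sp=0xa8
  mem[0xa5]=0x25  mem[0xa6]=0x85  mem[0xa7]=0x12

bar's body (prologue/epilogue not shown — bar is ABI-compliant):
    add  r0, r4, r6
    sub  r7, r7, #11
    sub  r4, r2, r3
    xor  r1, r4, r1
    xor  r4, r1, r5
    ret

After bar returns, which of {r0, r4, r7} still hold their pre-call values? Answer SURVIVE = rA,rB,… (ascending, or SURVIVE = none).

SURVIVE = r0,r7

prologue: push r0 → mem[0xa7]=0x80, sp=0xa7
prologue: push r1 → mem[0xa6]=0x6b, sp=0xa6
prologue: push r7 → mem[0xa5]=0x90, sp=0xa5
body[0] add  r0, r4, r6 → r0=0xba
body[1] sub  r7, r7, #11 → r7=0x85
body[2] sub  r4, r2, r3 → r4=0x9c
body[3] xor  r1, r4, r1 → r1=0xf7
body[4] xor  r4, r1, r5 → r4=0xa3
epilogue: pop r7=0x90, sp=0xa6
epilogue: pop r1=0x6b, sp=0xa7
epilogue: pop r0=0x80, sp=0xa8
r0: callee-saved, written=True
r4: caller-saved, written=True
r7: callee-saved, written=True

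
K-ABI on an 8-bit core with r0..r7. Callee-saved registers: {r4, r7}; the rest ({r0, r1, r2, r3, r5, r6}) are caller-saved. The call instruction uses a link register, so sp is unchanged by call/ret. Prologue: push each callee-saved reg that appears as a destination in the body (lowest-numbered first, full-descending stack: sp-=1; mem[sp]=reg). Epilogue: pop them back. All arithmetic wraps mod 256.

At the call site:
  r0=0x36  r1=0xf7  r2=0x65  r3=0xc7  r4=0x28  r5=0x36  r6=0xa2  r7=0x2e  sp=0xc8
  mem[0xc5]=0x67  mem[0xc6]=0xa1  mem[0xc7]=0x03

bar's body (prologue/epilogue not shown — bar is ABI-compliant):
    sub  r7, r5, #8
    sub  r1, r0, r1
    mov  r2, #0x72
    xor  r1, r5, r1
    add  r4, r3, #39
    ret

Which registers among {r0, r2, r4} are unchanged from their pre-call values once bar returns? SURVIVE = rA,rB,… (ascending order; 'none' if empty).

prologue: push r4 → mem[0xc7]=0x28, sp=0xc7
prologue: push r7 → mem[0xc6]=0x2e, sp=0xc6
body[0] sub  r7, r5, #8 → r7=0x2e
body[1] sub  r1, r0, r1 → r1=0x3f
body[2] mov  r2, #0x72 → r2=0x72
body[3] xor  r1, r5, r1 → r1=0x09
body[4] add  r4, r3, #39 → r4=0xee
epilogue: pop r7=0x2e, sp=0xc7
epilogue: pop r4=0x28, sp=0xc8
r0: caller-saved, written=False
r2: caller-saved, written=True
r4: callee-saved, written=True

SURVIVE = r0,r4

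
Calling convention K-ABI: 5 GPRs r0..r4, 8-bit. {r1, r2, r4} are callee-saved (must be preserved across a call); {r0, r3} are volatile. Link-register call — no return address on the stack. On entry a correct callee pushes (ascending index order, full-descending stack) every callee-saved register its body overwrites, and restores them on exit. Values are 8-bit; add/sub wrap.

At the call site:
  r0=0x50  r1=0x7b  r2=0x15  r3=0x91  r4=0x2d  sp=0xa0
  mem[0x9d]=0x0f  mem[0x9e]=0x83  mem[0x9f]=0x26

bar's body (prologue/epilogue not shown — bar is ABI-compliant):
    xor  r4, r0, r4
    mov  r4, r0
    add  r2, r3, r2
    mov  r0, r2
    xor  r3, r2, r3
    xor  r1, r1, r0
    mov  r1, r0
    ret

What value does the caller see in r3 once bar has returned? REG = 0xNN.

prologue: push r1 → mem[0x9f]=0x7b, sp=0x9f
prologue: push r2 → mem[0x9e]=0x15, sp=0x9e
prologue: push r4 → mem[0x9d]=0x2d, sp=0x9d
body[0] xor  r4, r0, r4 → r4=0x7d
body[1] mov  r4, r0 → r4=0x50
body[2] add  r2, r3, r2 → r2=0xa6
body[3] mov  r0, r2 → r0=0xa6
body[4] xor  r3, r2, r3 → r3=0x37
body[5] xor  r1, r1, r0 → r1=0xdd
body[6] mov  r1, r0 → r1=0xa6
epilogue: pop r4=0x2d, sp=0x9e
epilogue: pop r2=0x15, sp=0x9f
epilogue: pop r1=0x7b, sp=0xa0
r3 is caller-saved → body value

REG = 0x37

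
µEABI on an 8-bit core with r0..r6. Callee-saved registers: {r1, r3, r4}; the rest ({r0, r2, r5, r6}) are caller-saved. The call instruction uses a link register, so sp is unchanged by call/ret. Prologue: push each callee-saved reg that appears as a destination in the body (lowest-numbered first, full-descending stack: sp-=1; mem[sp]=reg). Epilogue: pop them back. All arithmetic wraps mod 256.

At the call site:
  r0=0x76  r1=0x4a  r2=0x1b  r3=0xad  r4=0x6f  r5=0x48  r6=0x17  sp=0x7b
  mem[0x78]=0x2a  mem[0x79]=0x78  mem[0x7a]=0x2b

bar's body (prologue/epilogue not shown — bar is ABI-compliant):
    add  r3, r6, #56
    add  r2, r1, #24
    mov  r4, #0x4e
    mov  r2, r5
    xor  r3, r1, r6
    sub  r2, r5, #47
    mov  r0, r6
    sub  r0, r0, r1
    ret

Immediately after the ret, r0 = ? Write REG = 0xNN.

prologue: push r3 -> mem[0x7a]=0xad, sp=0x7a
prologue: push r4 -> mem[0x79]=0x6f, sp=0x79
body[0] add  r3, r6, #56 -> r3=0x4f
body[1] add  r2, r1, #24 -> r2=0x62
body[2] mov  r4, #0x4e -> r4=0x4e
body[3] mov  r2, r5 -> r2=0x48
body[4] xor  r3, r1, r6 -> r3=0x5d
body[5] sub  r2, r5, #47 -> r2=0x19
body[6] mov  r0, r6 -> r0=0x17
body[7] sub  r0, r0, r1 -> r0=0xcd
epilogue: pop r4=0x6f, sp=0x7a
epilogue: pop r3=0xad, sp=0x7b
r0 is caller-saved -> body value

REG = 0xcd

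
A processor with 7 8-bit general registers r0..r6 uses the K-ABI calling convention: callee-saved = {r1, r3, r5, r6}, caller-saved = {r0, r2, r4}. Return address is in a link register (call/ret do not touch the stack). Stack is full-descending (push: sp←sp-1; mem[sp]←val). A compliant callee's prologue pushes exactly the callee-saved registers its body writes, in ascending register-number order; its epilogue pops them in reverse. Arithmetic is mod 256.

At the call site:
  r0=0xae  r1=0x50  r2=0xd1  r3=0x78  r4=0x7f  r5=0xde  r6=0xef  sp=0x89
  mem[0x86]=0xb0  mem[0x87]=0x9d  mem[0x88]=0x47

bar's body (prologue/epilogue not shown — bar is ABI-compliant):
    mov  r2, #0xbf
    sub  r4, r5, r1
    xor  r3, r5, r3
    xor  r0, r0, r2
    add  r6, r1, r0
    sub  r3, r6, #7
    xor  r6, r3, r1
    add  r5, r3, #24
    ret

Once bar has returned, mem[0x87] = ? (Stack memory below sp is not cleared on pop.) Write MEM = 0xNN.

MEM = 0xde

prologue: push r3 → mem[0x88]=0x78, sp=0x88
prologue: push r5 → mem[0x87]=0xde, sp=0x87
prologue: push r6 → mem[0x86]=0xef, sp=0x86
body[0] mov  r2, #0xbf → r2=0xbf
body[1] sub  r4, r5, r1 → r4=0x8e
body[2] xor  r3, r5, r3 → r3=0xa6
body[3] xor  r0, r0, r2 → r0=0x11
body[4] add  r6, r1, r0 → r6=0x61
body[5] sub  r3, r6, #7 → r3=0x5a
body[6] xor  r6, r3, r1 → r6=0x0a
body[7] add  r5, r3, #24 → r5=0x72
epilogue: pop r6=0xef, sp=0x87
epilogue: pop r5=0xde, sp=0x88
epilogue: pop r3=0x78, sp=0x89
prologue pushed ['r3', 'r5', 'r6'] at ['0x88', '0x87', '0x86']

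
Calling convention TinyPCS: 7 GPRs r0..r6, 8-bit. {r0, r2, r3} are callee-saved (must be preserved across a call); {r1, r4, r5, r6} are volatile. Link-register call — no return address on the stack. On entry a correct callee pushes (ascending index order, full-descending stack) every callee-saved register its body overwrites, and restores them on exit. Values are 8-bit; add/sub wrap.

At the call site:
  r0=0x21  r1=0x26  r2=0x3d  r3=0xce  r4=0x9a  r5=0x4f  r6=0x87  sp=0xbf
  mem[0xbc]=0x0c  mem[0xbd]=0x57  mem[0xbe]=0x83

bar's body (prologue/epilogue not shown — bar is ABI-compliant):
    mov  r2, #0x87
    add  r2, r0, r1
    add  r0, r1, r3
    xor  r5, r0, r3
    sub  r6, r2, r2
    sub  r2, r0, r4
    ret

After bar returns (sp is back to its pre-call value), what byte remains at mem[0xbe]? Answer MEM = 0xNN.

prologue: push r0 -> mem[0xbe]=0x21, sp=0xbe
prologue: push r2 -> mem[0xbd]=0x3d, sp=0xbd
body[0] mov  r2, #0x87 -> r2=0x87
body[1] add  r2, r0, r1 -> r2=0x47
body[2] add  r0, r1, r3 -> r0=0xf4
body[3] xor  r5, r0, r3 -> r5=0x3a
body[4] sub  r6, r2, r2 -> r6=0x00
body[5] sub  r2, r0, r4 -> r2=0x5a
epilogue: pop r2=0x3d, sp=0xbe
epilogue: pop r0=0x21, sp=0xbf
prologue pushed ['r0', 'r2'] at ['0xbe', '0xbd']

MEM = 0x21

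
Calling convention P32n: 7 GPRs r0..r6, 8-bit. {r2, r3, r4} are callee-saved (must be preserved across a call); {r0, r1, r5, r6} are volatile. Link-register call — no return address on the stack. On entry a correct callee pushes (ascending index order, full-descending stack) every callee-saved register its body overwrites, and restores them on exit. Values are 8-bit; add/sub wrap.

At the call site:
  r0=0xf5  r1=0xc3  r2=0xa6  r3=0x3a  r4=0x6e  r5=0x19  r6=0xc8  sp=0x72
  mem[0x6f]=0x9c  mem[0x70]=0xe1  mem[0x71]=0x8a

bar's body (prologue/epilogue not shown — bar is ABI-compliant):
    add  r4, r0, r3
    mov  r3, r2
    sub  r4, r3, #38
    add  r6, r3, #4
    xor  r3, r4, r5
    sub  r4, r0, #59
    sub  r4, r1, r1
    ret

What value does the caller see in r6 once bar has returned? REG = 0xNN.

REG = 0xaa

prologue: push r3 → mem[0x71]=0x3a, sp=0x71
prologue: push r4 → mem[0x70]=0x6e, sp=0x70
body[0] add  r4, r0, r3 → r4=0x2f
body[1] mov  r3, r2 → r3=0xa6
body[2] sub  r4, r3, #38 → r4=0x80
body[3] add  r6, r3, #4 → r6=0xaa
body[4] xor  r3, r4, r5 → r3=0x99
body[5] sub  r4, r0, #59 → r4=0xba
body[6] sub  r4, r1, r1 → r4=0x00
epilogue: pop r4=0x6e, sp=0x71
epilogue: pop r3=0x3a, sp=0x72
r6 is caller-saved → body value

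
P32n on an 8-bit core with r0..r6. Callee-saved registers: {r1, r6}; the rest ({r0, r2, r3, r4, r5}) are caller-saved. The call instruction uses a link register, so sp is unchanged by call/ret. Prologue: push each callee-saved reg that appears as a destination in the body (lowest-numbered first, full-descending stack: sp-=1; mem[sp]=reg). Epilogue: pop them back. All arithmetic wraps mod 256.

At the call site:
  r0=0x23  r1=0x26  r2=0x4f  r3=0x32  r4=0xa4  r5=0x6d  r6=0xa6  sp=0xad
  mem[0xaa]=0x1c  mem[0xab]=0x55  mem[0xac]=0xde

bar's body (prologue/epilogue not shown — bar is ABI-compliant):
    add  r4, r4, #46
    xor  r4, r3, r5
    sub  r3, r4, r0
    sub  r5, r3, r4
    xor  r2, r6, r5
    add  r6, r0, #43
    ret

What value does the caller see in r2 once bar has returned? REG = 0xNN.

prologue: push r6 → mem[0xac]=0xa6, sp=0xac
body[0] add  r4, r4, #46 → r4=0xd2
body[1] xor  r4, r3, r5 → r4=0x5f
body[2] sub  r3, r4, r0 → r3=0x3c
body[3] sub  r5, r3, r4 → r5=0xdd
body[4] xor  r2, r6, r5 → r2=0x7b
body[5] add  r6, r0, #43 → r6=0x4e
epilogue: pop r6=0xa6, sp=0xad
r2 is caller-saved → body value

REG = 0x7b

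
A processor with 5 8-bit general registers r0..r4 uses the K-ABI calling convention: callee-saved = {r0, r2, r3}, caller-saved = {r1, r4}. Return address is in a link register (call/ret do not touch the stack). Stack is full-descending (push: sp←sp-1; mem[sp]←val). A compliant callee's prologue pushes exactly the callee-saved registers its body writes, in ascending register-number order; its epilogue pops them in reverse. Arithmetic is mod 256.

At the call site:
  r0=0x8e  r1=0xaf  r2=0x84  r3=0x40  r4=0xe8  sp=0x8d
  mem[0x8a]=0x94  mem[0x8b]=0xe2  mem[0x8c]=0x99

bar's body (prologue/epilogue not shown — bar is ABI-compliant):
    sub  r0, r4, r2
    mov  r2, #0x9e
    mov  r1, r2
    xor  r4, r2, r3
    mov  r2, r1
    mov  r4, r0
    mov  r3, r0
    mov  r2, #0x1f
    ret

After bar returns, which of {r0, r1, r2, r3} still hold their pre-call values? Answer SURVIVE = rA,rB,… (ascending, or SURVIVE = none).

prologue: push r0 -> mem[0x8c]=0x8e, sp=0x8c
prologue: push r2 -> mem[0x8b]=0x84, sp=0x8b
prologue: push r3 -> mem[0x8a]=0x40, sp=0x8a
body[0] sub  r0, r4, r2 -> r0=0x64
body[1] mov  r2, #0x9e -> r2=0x9e
body[2] mov  r1, r2 -> r1=0x9e
body[3] xor  r4, r2, r3 -> r4=0xde
body[4] mov  r2, r1 -> r2=0x9e
body[5] mov  r4, r0 -> r4=0x64
body[6] mov  r3, r0 -> r3=0x64
body[7] mov  r2, #0x1f -> r2=0x1f
epilogue: pop r3=0x40, sp=0x8b
epilogue: pop r2=0x84, sp=0x8c
epilogue: pop r0=0x8e, sp=0x8d
r0: callee-saved, written=True
r1: caller-saved, written=True
r2: callee-saved, written=True
r3: callee-saved, written=True

SURVIVE = r0,r2,r3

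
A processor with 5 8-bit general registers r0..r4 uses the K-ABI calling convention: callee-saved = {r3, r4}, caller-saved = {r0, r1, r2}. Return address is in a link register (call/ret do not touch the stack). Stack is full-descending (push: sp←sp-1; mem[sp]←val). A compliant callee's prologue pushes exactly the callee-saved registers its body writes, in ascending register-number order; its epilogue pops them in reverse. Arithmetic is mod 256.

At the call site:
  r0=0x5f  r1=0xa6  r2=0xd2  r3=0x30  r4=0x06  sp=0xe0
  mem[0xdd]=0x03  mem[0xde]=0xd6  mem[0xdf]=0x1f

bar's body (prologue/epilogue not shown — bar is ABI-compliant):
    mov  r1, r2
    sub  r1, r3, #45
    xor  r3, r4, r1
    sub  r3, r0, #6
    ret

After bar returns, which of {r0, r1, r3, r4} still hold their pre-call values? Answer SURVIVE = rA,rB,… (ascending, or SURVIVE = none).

SURVIVE = r0,r3,r4

prologue: push r3 → mem[0xdf]=0x30, sp=0xdf
body[0] mov  r1, r2 → r1=0xd2
body[1] sub  r1, r3, #45 → r1=0x03
body[2] xor  r3, r4, r1 → r3=0x05
body[3] sub  r3, r0, #6 → r3=0x59
epilogue: pop r3=0x30, sp=0xe0
r0: caller-saved, written=False
r1: caller-saved, written=True
r3: callee-saved, written=True
r4: callee-saved, written=False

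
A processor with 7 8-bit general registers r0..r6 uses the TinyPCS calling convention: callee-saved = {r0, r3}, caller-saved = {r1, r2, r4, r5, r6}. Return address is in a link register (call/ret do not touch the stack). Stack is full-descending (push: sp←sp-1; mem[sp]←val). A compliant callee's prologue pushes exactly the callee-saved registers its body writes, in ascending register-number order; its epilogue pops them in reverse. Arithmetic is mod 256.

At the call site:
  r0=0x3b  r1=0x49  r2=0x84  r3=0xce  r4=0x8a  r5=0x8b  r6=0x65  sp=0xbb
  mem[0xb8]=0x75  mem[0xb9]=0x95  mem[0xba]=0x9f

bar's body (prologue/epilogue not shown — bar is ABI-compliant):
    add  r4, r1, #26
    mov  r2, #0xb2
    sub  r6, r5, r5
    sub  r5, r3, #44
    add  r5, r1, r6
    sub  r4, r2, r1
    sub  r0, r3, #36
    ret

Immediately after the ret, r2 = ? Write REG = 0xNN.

prologue: push r0 → mem[0xba]=0x3b, sp=0xba
body[0] add  r4, r1, #26 → r4=0x63
body[1] mov  r2, #0xb2 → r2=0xb2
body[2] sub  r6, r5, r5 → r6=0x00
body[3] sub  r5, r3, #44 → r5=0xa2
body[4] add  r5, r1, r6 → r5=0x49
body[5] sub  r4, r2, r1 → r4=0x69
body[6] sub  r0, r3, #36 → r0=0xaa
epilogue: pop r0=0x3b, sp=0xbb
r2 is caller-saved → body value

REG = 0xb2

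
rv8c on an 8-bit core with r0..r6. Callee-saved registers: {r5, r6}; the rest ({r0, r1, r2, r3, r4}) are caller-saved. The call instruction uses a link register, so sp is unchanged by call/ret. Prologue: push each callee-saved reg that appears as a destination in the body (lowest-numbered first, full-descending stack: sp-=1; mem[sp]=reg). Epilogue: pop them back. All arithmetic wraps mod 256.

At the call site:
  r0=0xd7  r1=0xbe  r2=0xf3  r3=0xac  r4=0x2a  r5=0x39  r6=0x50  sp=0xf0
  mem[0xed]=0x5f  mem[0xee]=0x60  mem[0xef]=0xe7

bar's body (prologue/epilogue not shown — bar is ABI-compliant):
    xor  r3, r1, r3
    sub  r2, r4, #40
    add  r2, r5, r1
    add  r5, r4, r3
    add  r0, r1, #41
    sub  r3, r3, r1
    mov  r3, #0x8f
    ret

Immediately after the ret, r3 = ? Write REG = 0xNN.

REG = 0x8f

prologue: push r5 → mem[0xef]=0x39, sp=0xef
body[0] xor  r3, r1, r3 → r3=0x12
body[1] sub  r2, r4, #40 → r2=0x02
body[2] add  r2, r5, r1 → r2=0xf7
body[3] add  r5, r4, r3 → r5=0x3c
body[4] add  r0, r1, #41 → r0=0xe7
body[5] sub  r3, r3, r1 → r3=0x54
body[6] mov  r3, #0x8f → r3=0x8f
epilogue: pop r5=0x39, sp=0xf0
r3 is caller-saved → body value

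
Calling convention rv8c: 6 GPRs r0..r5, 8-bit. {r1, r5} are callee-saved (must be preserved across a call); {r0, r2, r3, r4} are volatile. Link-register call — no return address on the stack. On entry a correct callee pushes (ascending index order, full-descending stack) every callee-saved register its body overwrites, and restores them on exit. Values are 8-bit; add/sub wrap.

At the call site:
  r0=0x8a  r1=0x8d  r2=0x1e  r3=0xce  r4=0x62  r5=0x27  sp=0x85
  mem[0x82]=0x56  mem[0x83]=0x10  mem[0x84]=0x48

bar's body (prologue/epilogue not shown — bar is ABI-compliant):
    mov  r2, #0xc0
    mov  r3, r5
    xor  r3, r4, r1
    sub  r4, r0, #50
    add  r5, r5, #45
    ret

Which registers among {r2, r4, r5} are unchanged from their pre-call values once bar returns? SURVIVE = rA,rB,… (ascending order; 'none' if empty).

SURVIVE = r5

prologue: push r5 → mem[0x84]=0x27, sp=0x84
body[0] mov  r2, #0xc0 → r2=0xc0
body[1] mov  r3, r5 → r3=0x27
body[2] xor  r3, r4, r1 → r3=0xef
body[3] sub  r4, r0, #50 → r4=0x58
body[4] add  r5, r5, #45 → r5=0x54
epilogue: pop r5=0x27, sp=0x85
r2: caller-saved, written=True
r4: caller-saved, written=True
r5: callee-saved, written=True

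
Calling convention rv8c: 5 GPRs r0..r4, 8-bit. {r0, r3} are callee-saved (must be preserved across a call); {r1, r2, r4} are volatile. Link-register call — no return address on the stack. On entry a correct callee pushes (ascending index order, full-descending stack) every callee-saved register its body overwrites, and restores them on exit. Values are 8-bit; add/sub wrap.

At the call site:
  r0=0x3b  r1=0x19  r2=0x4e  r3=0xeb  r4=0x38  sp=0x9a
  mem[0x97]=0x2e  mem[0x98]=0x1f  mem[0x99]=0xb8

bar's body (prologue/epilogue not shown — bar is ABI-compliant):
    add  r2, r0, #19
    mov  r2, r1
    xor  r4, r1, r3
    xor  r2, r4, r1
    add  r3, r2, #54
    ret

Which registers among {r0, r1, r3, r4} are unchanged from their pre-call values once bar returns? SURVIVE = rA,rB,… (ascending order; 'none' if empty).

prologue: push r3 -> mem[0x99]=0xeb, sp=0x99
body[0] add  r2, r0, #19 -> r2=0x4e
body[1] mov  r2, r1 -> r2=0x19
body[2] xor  r4, r1, r3 -> r4=0xf2
body[3] xor  r2, r4, r1 -> r2=0xeb
body[4] add  r3, r2, #54 -> r3=0x21
epilogue: pop r3=0xeb, sp=0x9a
r0: callee-saved, written=False
r1: caller-saved, written=False
r3: callee-saved, written=True
r4: caller-saved, written=True

SURVIVE = r0,r1,r3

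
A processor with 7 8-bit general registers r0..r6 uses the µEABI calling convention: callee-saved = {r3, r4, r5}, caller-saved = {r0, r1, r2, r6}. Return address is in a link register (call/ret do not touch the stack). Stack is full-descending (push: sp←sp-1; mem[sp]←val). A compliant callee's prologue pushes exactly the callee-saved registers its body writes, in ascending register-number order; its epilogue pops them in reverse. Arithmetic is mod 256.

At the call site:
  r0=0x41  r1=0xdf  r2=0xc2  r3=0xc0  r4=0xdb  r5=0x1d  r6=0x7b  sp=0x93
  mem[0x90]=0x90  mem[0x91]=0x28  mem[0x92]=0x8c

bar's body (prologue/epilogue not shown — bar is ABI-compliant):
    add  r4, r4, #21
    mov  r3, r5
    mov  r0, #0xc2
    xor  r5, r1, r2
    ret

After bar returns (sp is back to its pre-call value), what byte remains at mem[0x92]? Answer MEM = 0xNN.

MEM = 0xc0

prologue: push r3 → mem[0x92]=0xc0, sp=0x92
prologue: push r4 → mem[0x91]=0xdb, sp=0x91
prologue: push r5 → mem[0x90]=0x1d, sp=0x90
body[0] add  r4, r4, #21 → r4=0xf0
body[1] mov  r3, r5 → r3=0x1d
body[2] mov  r0, #0xc2 → r0=0xc2
body[3] xor  r5, r1, r2 → r5=0x1d
epilogue: pop r5=0x1d, sp=0x91
epilogue: pop r4=0xdb, sp=0x92
epilogue: pop r3=0xc0, sp=0x93
prologue pushed ['r3', 'r4', 'r5'] at ['0x92', '0x91', '0x90']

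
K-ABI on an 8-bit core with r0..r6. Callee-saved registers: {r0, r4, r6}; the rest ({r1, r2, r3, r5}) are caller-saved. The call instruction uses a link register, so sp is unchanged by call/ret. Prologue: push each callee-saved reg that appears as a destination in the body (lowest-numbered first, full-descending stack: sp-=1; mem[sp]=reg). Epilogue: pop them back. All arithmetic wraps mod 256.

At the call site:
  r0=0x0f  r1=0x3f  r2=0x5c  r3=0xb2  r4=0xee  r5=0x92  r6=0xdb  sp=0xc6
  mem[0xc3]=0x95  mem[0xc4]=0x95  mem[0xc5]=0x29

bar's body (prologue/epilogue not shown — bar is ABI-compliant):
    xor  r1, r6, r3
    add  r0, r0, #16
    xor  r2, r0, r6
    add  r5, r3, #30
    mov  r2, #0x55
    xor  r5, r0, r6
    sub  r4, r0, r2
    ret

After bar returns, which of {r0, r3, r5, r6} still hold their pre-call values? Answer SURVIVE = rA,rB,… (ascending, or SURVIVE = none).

prologue: push r0 → mem[0xc5]=0x0f, sp=0xc5
prologue: push r4 → mem[0xc4]=0xee, sp=0xc4
body[0] xor  r1, r6, r3 → r1=0x69
body[1] add  r0, r0, #16 → r0=0x1f
body[2] xor  r2, r0, r6 → r2=0xc4
body[3] add  r5, r3, #30 → r5=0xd0
body[4] mov  r2, #0x55 → r2=0x55
body[5] xor  r5, r0, r6 → r5=0xc4
body[6] sub  r4, r0, r2 → r4=0xca
epilogue: pop r4=0xee, sp=0xc5
epilogue: pop r0=0x0f, sp=0xc6
r0: callee-saved, written=True
r3: caller-saved, written=False
r5: caller-saved, written=True
r6: callee-saved, written=False

SURVIVE = r0,r3,r6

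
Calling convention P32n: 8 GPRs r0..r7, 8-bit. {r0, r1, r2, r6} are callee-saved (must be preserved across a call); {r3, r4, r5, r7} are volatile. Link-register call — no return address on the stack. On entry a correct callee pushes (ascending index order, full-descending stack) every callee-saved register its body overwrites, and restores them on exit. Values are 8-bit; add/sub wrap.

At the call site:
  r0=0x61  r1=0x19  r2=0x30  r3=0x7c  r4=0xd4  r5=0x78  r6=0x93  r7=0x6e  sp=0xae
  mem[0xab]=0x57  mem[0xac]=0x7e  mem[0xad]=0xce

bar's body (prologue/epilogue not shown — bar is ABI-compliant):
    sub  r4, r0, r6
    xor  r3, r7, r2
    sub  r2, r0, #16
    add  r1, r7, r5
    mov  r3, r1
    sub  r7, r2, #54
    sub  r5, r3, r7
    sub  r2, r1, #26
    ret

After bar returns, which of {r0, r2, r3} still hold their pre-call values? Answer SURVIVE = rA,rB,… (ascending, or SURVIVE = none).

prologue: push r1 → mem[0xad]=0x19, sp=0xad
prologue: push r2 → mem[0xac]=0x30, sp=0xac
body[0] sub  r4, r0, r6 → r4=0xce
body[1] xor  r3, r7, r2 → r3=0x5e
body[2] sub  r2, r0, #16 → r2=0x51
body[3] add  r1, r7, r5 → r1=0xe6
body[4] mov  r3, r1 → r3=0xe6
body[5] sub  r7, r2, #54 → r7=0x1b
body[6] sub  r5, r3, r7 → r5=0xcb
body[7] sub  r2, r1, #26 → r2=0xcc
epilogue: pop r2=0x30, sp=0xad
epilogue: pop r1=0x19, sp=0xae
r0: callee-saved, written=False
r2: callee-saved, written=True
r3: caller-saved, written=True

SURVIVE = r0,r2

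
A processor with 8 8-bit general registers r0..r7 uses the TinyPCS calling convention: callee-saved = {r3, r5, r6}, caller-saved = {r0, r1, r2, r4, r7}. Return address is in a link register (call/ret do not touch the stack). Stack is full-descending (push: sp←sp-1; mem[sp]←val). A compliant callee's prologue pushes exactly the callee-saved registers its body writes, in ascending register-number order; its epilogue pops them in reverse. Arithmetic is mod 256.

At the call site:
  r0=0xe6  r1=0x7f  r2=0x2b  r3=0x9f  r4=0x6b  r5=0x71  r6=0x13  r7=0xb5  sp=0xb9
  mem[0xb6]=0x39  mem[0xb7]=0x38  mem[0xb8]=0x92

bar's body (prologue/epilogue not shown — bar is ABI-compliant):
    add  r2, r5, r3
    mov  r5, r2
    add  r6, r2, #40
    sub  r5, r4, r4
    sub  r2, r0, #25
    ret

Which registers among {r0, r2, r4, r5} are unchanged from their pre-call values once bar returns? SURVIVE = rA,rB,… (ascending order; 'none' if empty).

SURVIVE = r0,r4,r5

prologue: push r5 -> mem[0xb8]=0x71, sp=0xb8
prologue: push r6 -> mem[0xb7]=0x13, sp=0xb7
body[0] add  r2, r5, r3 -> r2=0x10
body[1] mov  r5, r2 -> r5=0x10
body[2] add  r6, r2, #40 -> r6=0x38
body[3] sub  r5, r4, r4 -> r5=0x00
body[4] sub  r2, r0, #25 -> r2=0xcd
epilogue: pop r6=0x13, sp=0xb8
epilogue: pop r5=0x71, sp=0xb9
r0: caller-saved, written=False
r2: caller-saved, written=True
r4: caller-saved, written=False
r5: callee-saved, written=True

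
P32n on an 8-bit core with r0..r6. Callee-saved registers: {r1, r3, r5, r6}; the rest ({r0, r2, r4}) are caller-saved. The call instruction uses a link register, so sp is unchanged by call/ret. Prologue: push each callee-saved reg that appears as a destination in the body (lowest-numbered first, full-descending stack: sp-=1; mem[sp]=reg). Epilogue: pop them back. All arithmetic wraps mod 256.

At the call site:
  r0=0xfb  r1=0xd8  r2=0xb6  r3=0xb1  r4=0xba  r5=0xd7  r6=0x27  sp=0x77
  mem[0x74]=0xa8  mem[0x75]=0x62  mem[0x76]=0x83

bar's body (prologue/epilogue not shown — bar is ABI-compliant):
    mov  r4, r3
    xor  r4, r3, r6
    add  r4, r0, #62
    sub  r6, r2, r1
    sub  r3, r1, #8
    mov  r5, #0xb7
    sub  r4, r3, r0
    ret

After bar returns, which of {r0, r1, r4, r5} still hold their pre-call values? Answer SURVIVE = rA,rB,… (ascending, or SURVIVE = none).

prologue: push r3 -> mem[0x76]=0xb1, sp=0x76
prologue: push r5 -> mem[0x75]=0xd7, sp=0x75
prologue: push r6 -> mem[0x74]=0x27, sp=0x74
body[0] mov  r4, r3 -> r4=0xb1
body[1] xor  r4, r3, r6 -> r4=0x96
body[2] add  r4, r0, #62 -> r4=0x39
body[3] sub  r6, r2, r1 -> r6=0xde
body[4] sub  r3, r1, #8 -> r3=0xd0
body[5] mov  r5, #0xb7 -> r5=0xb7
body[6] sub  r4, r3, r0 -> r4=0xd5
epilogue: pop r6=0x27, sp=0x75
epilogue: pop r5=0xd7, sp=0x76
epilogue: pop r3=0xb1, sp=0x77
r0: caller-saved, written=False
r1: callee-saved, written=False
r4: caller-saved, written=True
r5: callee-saved, written=True

SURVIVE = r0,r1,r5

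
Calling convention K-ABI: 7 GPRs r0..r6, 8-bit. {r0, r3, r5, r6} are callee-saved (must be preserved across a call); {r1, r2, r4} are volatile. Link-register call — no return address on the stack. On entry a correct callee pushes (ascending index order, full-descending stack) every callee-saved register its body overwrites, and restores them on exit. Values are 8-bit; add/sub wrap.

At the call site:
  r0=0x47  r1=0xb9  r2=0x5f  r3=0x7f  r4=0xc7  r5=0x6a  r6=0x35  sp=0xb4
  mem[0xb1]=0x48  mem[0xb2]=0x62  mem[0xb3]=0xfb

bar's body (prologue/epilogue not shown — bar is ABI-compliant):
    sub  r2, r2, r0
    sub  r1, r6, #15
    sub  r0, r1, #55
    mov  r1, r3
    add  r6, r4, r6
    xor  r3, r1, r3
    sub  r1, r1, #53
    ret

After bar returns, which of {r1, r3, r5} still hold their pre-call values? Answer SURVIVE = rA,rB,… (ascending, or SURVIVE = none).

prologue: push r0 → mem[0xb3]=0x47, sp=0xb3
prologue: push r3 → mem[0xb2]=0x7f, sp=0xb2
prologue: push r6 → mem[0xb1]=0x35, sp=0xb1
body[0] sub  r2, r2, r0 → r2=0x18
body[1] sub  r1, r6, #15 → r1=0x26
body[2] sub  r0, r1, #55 → r0=0xef
body[3] mov  r1, r3 → r1=0x7f
body[4] add  r6, r4, r6 → r6=0xfc
body[5] xor  r3, r1, r3 → r3=0x00
body[6] sub  r1, r1, #53 → r1=0x4a
epilogue: pop r6=0x35, sp=0xb2
epilogue: pop r3=0x7f, sp=0xb3
epilogue: pop r0=0x47, sp=0xb4
r1: caller-saved, written=True
r3: callee-saved, written=True
r5: callee-saved, written=False

SURVIVE = r3,r5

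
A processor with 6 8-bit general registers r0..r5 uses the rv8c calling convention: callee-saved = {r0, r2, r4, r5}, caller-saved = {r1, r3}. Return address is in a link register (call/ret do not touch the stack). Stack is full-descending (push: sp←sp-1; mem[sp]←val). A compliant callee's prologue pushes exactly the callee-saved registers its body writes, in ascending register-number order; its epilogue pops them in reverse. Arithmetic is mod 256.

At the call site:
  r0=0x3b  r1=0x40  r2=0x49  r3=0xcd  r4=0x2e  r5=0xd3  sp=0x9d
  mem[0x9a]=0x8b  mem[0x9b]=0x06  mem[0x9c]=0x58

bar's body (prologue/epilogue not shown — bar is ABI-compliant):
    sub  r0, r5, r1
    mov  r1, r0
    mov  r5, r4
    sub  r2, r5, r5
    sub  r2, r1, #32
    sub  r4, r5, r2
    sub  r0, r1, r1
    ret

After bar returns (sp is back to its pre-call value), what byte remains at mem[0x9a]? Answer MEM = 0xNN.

prologue: push r0 -> mem[0x9c]=0x3b, sp=0x9c
prologue: push r2 -> mem[0x9b]=0x49, sp=0x9b
prologue: push r4 -> mem[0x9a]=0x2e, sp=0x9a
prologue: push r5 -> mem[0x99]=0xd3, sp=0x99
body[0] sub  r0, r5, r1 -> r0=0x93
body[1] mov  r1, r0 -> r1=0x93
body[2] mov  r5, r4 -> r5=0x2e
body[3] sub  r2, r5, r5 -> r2=0x00
body[4] sub  r2, r1, #32 -> r2=0x73
body[5] sub  r4, r5, r2 -> r4=0xbb
body[6] sub  r0, r1, r1 -> r0=0x00
epilogue: pop r5=0xd3, sp=0x9a
epilogue: pop r4=0x2e, sp=0x9b
epilogue: pop r2=0x49, sp=0x9c
epilogue: pop r0=0x3b, sp=0x9d
prologue pushed ['r0', 'r2', 'r4', 'r5'] at ['0x9c', '0x9b', '0x9a', '0x99']

MEM = 0x2e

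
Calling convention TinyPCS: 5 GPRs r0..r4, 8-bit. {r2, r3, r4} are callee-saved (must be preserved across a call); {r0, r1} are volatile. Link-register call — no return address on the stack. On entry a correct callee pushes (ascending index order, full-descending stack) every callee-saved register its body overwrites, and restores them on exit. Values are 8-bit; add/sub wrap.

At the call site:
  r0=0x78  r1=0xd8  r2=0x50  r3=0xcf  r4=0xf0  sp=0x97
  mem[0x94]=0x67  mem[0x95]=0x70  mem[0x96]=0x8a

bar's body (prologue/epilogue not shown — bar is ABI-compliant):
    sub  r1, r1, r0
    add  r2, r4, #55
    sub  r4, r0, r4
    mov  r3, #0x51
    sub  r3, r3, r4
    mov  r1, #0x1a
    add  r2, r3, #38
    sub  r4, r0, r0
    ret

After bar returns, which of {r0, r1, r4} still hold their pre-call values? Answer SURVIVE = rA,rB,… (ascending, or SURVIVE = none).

prologue: push r2 → mem[0x96]=0x50, sp=0x96
prologue: push r3 → mem[0x95]=0xcf, sp=0x95
prologue: push r4 → mem[0x94]=0xf0, sp=0x94
body[0] sub  r1, r1, r0 → r1=0x60
body[1] add  r2, r4, #55 → r2=0x27
body[2] sub  r4, r0, r4 → r4=0x88
body[3] mov  r3, #0x51 → r3=0x51
body[4] sub  r3, r3, r4 → r3=0xc9
body[5] mov  r1, #0x1a → r1=0x1a
body[6] add  r2, r3, #38 → r2=0xef
body[7] sub  r4, r0, r0 → r4=0x00
epilogue: pop r4=0xf0, sp=0x95
epilogue: pop r3=0xcf, sp=0x96
epilogue: pop r2=0x50, sp=0x97
r0: caller-saved, written=False
r1: caller-saved, written=True
r4: callee-saved, written=True

SURVIVE = r0,r4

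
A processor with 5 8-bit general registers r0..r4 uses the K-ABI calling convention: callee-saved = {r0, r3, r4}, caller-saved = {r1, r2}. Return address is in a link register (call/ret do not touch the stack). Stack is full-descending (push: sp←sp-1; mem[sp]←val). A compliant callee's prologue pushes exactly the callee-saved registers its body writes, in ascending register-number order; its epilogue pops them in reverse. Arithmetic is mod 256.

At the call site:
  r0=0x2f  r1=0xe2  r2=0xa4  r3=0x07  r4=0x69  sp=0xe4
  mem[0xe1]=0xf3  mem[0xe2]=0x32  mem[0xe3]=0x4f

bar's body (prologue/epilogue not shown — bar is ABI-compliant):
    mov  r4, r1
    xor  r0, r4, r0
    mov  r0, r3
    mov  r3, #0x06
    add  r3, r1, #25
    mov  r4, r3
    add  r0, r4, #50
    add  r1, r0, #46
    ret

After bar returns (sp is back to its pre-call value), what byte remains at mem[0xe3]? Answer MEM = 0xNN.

prologue: push r0 → mem[0xe3]=0x2f, sp=0xe3
prologue: push r3 → mem[0xe2]=0x07, sp=0xe2
prologue: push r4 → mem[0xe1]=0x69, sp=0xe1
body[0] mov  r4, r1 → r4=0xe2
body[1] xor  r0, r4, r0 → r0=0xcd
body[2] mov  r0, r3 → r0=0x07
body[3] mov  r3, #0x06 → r3=0x06
body[4] add  r3, r1, #25 → r3=0xfb
body[5] mov  r4, r3 → r4=0xfb
body[6] add  r0, r4, #50 → r0=0x2d
body[7] add  r1, r0, #46 → r1=0x5b
epilogue: pop r4=0x69, sp=0xe2
epilogue: pop r3=0x07, sp=0xe3
epilogue: pop r0=0x2f, sp=0xe4
prologue pushed ['r0', 'r3', 'r4'] at ['0xe3', '0xe2', '0xe1']

MEM = 0x2f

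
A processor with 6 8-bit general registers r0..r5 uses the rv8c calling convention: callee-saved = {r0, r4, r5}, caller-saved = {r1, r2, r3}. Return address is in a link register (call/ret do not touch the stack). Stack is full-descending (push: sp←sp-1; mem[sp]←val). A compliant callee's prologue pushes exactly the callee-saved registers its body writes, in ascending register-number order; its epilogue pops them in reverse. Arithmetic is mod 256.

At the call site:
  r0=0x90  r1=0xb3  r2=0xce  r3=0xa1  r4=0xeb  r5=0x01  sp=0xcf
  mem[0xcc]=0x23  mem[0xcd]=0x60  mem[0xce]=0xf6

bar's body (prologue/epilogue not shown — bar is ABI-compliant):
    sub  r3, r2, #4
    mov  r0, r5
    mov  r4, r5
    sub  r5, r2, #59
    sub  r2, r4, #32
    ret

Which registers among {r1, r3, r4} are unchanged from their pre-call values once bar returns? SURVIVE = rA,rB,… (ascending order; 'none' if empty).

prologue: push r0 → mem[0xce]=0x90, sp=0xce
prologue: push r4 → mem[0xcd]=0xeb, sp=0xcd
prologue: push r5 → mem[0xcc]=0x01, sp=0xcc
body[0] sub  r3, r2, #4 → r3=0xca
body[1] mov  r0, r5 → r0=0x01
body[2] mov  r4, r5 → r4=0x01
body[3] sub  r5, r2, #59 → r5=0x93
body[4] sub  r2, r4, #32 → r2=0xe1
epilogue: pop r5=0x01, sp=0xcd
epilogue: pop r4=0xeb, sp=0xce
epilogue: pop r0=0x90, sp=0xcf
r1: caller-saved, written=False
r3: caller-saved, written=True
r4: callee-saved, written=True

SURVIVE = r1,r4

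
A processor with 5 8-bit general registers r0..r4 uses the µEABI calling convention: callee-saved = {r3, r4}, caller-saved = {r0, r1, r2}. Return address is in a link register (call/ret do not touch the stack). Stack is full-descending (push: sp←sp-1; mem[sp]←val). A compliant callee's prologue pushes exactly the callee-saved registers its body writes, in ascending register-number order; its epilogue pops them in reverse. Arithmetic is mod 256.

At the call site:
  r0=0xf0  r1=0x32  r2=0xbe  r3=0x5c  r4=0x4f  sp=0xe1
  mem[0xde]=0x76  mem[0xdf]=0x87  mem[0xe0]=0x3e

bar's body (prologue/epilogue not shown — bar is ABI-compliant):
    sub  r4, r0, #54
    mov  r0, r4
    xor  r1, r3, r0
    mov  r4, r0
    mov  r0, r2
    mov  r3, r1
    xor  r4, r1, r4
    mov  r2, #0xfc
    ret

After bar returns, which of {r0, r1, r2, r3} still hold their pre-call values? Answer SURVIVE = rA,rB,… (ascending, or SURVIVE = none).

prologue: push r3 → mem[0xe0]=0x5c, sp=0xe0
prologue: push r4 → mem[0xdf]=0x4f, sp=0xdf
body[0] sub  r4, r0, #54 → r4=0xba
body[1] mov  r0, r4 → r0=0xba
body[2] xor  r1, r3, r0 → r1=0xe6
body[3] mov  r4, r0 → r4=0xba
body[4] mov  r0, r2 → r0=0xbe
body[5] mov  r3, r1 → r3=0xe6
body[6] xor  r4, r1, r4 → r4=0x5c
body[7] mov  r2, #0xfc → r2=0xfc
epilogue: pop r4=0x4f, sp=0xe0
epilogue: pop r3=0x5c, sp=0xe1
r0: caller-saved, written=True
r1: caller-saved, written=True
r2: caller-saved, written=True
r3: callee-saved, written=True

SURVIVE = r3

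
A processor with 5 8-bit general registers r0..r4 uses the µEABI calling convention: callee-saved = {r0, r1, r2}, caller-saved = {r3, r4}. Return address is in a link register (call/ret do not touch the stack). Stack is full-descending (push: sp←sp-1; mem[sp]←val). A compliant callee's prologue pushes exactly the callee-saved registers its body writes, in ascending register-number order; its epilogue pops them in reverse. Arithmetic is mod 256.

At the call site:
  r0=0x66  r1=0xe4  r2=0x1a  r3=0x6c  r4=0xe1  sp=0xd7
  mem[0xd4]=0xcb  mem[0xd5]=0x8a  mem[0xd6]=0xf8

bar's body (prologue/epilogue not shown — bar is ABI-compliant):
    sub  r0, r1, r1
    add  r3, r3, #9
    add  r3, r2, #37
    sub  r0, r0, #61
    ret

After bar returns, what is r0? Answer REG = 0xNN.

prologue: push r0 -> mem[0xd6]=0x66, sp=0xd6
body[0] sub  r0, r1, r1 -> r0=0x00
body[1] add  r3, r3, #9 -> r3=0x75
body[2] add  r3, r2, #37 -> r3=0x3f
body[3] sub  r0, r0, #61 -> r0=0xc3
epilogue: pop r0=0x66, sp=0xd7
r0 is callee-saved -> restored

REG = 0x66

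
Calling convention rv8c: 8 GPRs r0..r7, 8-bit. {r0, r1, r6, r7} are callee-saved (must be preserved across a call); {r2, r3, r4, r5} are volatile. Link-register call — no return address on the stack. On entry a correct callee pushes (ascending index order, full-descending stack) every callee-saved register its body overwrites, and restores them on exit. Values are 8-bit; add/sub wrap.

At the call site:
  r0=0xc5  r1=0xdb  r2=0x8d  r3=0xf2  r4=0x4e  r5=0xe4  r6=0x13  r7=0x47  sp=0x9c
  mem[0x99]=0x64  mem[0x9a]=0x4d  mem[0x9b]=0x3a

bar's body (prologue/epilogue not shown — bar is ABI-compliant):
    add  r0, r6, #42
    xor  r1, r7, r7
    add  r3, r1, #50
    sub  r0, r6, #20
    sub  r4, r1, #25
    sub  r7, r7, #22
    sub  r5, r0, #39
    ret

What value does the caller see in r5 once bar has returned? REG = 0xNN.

prologue: push r0 -> mem[0x9b]=0xc5, sp=0x9b
prologue: push r1 -> mem[0x9a]=0xdb, sp=0x9a
prologue: push r7 -> mem[0x99]=0x47, sp=0x99
body[0] add  r0, r6, #42 -> r0=0x3d
body[1] xor  r1, r7, r7 -> r1=0x00
body[2] add  r3, r1, #50 -> r3=0x32
body[3] sub  r0, r6, #20 -> r0=0xff
body[4] sub  r4, r1, #25 -> r4=0xe7
body[5] sub  r7, r7, #22 -> r7=0x31
body[6] sub  r5, r0, #39 -> r5=0xd8
epilogue: pop r7=0x47, sp=0x9a
epilogue: pop r1=0xdb, sp=0x9b
epilogue: pop r0=0xc5, sp=0x9c
r5 is caller-saved -> body value

REG = 0xd8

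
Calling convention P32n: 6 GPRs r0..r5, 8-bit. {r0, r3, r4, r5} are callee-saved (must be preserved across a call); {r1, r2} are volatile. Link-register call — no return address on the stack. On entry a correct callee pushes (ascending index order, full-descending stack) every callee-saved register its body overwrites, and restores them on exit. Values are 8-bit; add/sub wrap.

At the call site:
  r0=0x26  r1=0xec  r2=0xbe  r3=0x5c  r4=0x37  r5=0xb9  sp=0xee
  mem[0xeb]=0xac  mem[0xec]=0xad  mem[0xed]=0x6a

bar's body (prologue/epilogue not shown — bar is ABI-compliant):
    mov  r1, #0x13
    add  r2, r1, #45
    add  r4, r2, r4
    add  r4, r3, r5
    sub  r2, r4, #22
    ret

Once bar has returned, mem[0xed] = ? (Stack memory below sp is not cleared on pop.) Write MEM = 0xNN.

MEM = 0x37

prologue: push r4 → mem[0xed]=0x37, sp=0xed
body[0] mov  r1, #0x13 → r1=0x13
body[1] add  r2, r1, #45 → r2=0x40
body[2] add  r4, r2, r4 → r4=0x77
body[3] add  r4, r3, r5 → r4=0x15
body[4] sub  r2, r4, #22 → r2=0xff
epilogue: pop r4=0x37, sp=0xee
prologue pushed ['r4'] at ['0xed']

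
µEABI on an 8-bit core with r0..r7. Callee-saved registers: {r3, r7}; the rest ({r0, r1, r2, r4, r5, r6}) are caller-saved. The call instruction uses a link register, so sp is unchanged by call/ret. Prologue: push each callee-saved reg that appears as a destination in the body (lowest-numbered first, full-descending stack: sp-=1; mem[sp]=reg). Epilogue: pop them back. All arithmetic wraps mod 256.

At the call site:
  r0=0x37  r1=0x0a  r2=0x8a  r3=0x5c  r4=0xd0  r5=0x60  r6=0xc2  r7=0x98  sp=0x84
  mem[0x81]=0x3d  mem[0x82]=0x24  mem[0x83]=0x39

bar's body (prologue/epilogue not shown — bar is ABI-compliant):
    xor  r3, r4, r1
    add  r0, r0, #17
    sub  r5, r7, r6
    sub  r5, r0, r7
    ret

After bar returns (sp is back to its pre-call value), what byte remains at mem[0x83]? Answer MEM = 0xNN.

MEM = 0x5c

prologue: push r3 -> mem[0x83]=0x5c, sp=0x83
body[0] xor  r3, r4, r1 -> r3=0xda
body[1] add  r0, r0, #17 -> r0=0x48
body[2] sub  r5, r7, r6 -> r5=0xd6
body[3] sub  r5, r0, r7 -> r5=0xb0
epilogue: pop r3=0x5c, sp=0x84
prologue pushed ['r3'] at ['0x83']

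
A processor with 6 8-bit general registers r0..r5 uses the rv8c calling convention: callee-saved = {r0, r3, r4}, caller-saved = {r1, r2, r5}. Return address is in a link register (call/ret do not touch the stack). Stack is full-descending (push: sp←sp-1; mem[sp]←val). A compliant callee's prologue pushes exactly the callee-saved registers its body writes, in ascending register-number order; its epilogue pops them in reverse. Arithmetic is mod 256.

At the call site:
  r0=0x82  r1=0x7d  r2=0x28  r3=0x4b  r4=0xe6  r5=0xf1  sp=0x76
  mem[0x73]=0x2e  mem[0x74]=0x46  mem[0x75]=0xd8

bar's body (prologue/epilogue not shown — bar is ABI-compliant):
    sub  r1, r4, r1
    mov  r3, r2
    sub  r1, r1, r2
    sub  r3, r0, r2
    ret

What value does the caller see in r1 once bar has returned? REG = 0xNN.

REG = 0x41

prologue: push r3 → mem[0x75]=0x4b, sp=0x75
body[0] sub  r1, r4, r1 → r1=0x69
body[1] mov  r3, r2 → r3=0x28
body[2] sub  r1, r1, r2 → r1=0x41
body[3] sub  r3, r0, r2 → r3=0x5a
epilogue: pop r3=0x4b, sp=0x76
r1 is caller-saved → body value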